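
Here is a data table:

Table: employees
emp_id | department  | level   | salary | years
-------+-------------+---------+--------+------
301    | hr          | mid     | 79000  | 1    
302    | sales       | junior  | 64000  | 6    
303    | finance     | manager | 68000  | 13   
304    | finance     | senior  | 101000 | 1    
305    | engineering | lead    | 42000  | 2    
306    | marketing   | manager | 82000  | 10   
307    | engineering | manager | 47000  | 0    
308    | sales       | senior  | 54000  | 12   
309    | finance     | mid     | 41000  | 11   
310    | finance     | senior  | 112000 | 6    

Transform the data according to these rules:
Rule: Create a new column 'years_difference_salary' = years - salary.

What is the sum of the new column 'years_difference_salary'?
-689938

Step 1: For each record, compute years - salary
Example calculations:
  1 - 79000 = -78999
  6 - 64000 = -63994
  13 - 68000 = -67987
  ...
Step 2: Sum all derived values
Step 3: Total = -689938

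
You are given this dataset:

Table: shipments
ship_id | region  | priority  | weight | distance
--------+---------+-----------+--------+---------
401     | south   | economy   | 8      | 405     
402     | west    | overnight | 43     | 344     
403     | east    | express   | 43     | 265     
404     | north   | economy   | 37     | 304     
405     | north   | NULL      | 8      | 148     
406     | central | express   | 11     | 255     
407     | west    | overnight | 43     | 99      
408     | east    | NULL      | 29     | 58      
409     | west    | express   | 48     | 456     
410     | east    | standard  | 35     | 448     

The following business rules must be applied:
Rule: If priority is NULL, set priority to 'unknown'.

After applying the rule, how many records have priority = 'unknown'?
2

Step 1: Count records where priority IS NULL
Step 2: Found 2 records with NULL priority
Step 3: These records will have priority set to 'unknown'
Step 4: Records already having priority = 'unknown': 0
Step 5: Answer: 2 + 0 = 2 records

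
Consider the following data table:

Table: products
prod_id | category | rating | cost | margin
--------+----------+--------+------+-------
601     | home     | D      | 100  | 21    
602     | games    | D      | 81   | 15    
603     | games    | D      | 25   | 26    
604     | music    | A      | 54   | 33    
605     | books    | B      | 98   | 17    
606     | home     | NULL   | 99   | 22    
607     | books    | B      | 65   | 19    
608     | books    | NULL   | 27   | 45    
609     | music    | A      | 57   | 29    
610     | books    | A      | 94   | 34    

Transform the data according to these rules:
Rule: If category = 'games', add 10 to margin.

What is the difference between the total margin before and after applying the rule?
20

Step 1: Original sum of margin = 261
Step 2: 2 records have category = 'games'
Step 3: Each affected record changes by 10
Step 4: Total change = 2 × 10 = 20
Step 5: New sum = 261 + 20 = 281
Step 6: Difference = |281 - 261| = 20
        (Sum increased by 20)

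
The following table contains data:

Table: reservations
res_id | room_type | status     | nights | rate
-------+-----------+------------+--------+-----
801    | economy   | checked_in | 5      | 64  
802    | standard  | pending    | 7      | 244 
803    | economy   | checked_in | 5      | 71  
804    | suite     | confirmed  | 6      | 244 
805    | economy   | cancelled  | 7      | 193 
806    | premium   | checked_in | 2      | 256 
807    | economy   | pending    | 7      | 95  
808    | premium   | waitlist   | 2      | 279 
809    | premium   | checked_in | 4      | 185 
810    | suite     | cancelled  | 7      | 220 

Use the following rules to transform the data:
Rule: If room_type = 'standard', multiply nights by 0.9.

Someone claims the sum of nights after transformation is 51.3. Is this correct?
Yes, the result is correct.

Step 1: Calculate the correct sum after transformation
Step 2: Apply multiplier 0.9 to records where room_type = 'standard'
Step 3: Correct result = 51.3
Step 4: Claimed result = 51.3
Step 5: 51.3 = 51.3 ✓
Conclusion: The claimed result is correct.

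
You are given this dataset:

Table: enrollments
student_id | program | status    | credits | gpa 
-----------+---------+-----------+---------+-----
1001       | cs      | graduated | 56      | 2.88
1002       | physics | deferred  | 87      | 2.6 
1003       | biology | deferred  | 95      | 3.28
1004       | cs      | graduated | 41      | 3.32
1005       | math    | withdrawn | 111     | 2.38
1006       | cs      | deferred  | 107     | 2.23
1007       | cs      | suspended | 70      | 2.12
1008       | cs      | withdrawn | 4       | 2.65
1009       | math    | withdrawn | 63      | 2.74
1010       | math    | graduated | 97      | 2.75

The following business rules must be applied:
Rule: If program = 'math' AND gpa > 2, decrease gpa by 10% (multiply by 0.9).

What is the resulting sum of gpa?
26.16

Step 1: Find records where program = 'math' AND gpa > 2
Step 2: 3 records match, summing to 7.87
Step 3: After multiplier: 7.87 × 0.9 = 7.08
Step 4: Unaffected records sum: 19.08
Step 5: Final sum = 7.08 + 19.08 = 26.16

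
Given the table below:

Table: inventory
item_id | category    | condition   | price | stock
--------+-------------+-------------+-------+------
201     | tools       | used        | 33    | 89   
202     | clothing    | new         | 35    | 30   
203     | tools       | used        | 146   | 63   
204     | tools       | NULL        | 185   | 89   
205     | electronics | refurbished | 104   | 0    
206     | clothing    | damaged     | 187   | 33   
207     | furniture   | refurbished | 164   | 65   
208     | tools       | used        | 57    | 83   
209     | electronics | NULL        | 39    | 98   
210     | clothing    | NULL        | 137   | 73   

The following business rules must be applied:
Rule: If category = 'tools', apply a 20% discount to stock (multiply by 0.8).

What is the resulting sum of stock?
558.2

Step 1: Records with category = 'tools' have total stock = 324
Step 2: Apply multiplier: 324 × 0.8 = 259.2
Step 3: Other records total: 299
Step 4: Final sum = 259.2 + 299 = 558.2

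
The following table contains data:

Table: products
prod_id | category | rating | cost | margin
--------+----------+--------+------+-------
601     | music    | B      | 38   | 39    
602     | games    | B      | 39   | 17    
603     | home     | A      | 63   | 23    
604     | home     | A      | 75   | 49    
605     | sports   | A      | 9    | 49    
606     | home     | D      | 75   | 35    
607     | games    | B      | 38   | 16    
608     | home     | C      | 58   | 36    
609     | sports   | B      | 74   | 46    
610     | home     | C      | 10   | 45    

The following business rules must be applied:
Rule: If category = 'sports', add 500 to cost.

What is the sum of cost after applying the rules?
1479

Step 1: Count records where category = 'sports': 2
Step 2: Total bonus added: 2 × 500 = 1000
Step 3: Original sum of cost: 479
Step 4: Final sum = 479 + 1000 = 1479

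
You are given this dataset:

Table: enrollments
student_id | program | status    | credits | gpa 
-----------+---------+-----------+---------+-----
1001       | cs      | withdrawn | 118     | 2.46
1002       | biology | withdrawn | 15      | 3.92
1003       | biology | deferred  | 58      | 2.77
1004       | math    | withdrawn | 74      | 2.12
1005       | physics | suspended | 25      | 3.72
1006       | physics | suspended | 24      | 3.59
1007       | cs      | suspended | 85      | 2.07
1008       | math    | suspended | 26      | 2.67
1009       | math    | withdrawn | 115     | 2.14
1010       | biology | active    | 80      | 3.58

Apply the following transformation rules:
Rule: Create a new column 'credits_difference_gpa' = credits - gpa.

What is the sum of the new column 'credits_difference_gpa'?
590.96

Step 1: For each record, compute credits - gpa
Example calculations:
  118 - 2.46 = 115.54
  15 - 3.92 = 11.08
  58 - 2.77 = 55.23
  ...
Step 2: Sum all derived values
Step 3: Total = 590.96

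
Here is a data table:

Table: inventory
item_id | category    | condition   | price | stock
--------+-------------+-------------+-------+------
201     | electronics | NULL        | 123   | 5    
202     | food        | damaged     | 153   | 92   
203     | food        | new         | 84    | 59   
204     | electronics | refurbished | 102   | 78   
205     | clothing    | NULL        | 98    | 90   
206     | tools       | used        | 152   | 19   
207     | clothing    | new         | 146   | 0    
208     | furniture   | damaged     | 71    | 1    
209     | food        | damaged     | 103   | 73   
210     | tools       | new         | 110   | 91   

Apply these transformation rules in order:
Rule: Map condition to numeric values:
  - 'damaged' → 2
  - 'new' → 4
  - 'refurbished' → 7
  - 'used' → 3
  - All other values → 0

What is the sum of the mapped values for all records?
28

Step 1: Apply mapping to each record
Step 2: Count by status:
  'damaged': 3 records × 2 = 6
  'new': 3 records × 4 = 12
  'refurbished': 1 records × 7 = 7
  'used': 1 records × 3 = 3
Step 3: Sum all mapped values = 28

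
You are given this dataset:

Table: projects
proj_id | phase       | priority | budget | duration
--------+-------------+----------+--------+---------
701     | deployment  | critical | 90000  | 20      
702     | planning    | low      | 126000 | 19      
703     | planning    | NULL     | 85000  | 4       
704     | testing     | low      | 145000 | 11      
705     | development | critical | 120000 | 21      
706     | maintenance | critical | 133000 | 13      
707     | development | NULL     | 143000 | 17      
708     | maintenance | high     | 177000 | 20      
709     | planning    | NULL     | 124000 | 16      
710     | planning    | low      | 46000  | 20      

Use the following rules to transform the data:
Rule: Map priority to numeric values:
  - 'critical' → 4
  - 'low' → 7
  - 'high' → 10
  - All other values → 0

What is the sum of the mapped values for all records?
43

Step 1: Apply mapping to each record
Step 2: Count by status:
  'critical': 3 records × 4 = 12
  'low': 3 records × 7 = 21
  'high': 1 records × 10 = 10
Step 3: Sum all mapped values = 43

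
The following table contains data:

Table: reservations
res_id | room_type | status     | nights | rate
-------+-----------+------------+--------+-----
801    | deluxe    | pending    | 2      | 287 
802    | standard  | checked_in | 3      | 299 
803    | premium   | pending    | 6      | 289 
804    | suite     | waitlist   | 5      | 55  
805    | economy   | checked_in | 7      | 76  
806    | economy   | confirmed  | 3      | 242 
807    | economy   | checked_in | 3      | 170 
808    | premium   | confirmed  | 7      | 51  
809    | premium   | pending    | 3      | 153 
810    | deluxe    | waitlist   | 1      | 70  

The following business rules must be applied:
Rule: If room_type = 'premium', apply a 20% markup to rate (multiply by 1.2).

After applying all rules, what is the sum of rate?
1790.6

Step 1: Records with room_type = 'premium' have total rate = 493
Step 2: Apply multiplier: 493 × 1.2 = 591.6
Step 3: Other records total: 1199
Step 4: Final sum = 591.6 + 1199 = 1790.6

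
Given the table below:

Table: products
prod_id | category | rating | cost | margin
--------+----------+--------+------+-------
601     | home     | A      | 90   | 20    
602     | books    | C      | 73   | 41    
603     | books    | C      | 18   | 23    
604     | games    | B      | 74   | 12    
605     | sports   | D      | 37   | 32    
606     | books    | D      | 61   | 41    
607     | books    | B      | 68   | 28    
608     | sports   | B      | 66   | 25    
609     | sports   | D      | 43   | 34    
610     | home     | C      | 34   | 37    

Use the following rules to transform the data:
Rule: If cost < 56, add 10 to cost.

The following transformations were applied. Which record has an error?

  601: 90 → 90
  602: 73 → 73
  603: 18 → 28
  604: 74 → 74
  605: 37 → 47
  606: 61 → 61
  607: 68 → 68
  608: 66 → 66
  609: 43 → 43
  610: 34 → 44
Record 609 has an error. The correct transformed value should be 53, not 43.

Step 1: Check each record against the rule
Step 2: Record 609 has cost = 43
Step 3: Since 43 < 56, the bonus should have been applied
Step 4: Correct value = 53, but claimed value = 43
Conclusion: Record 609 has the error.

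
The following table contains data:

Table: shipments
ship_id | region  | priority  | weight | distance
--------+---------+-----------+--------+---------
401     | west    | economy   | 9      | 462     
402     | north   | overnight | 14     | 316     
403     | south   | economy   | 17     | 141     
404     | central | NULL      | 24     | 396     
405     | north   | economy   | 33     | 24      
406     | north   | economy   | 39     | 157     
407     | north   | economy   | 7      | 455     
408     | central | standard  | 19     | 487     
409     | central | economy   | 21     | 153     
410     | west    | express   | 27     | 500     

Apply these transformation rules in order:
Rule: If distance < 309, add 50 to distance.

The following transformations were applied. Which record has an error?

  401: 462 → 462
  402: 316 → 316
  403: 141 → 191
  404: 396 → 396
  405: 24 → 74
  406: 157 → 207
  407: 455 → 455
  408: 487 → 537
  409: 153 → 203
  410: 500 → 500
Record 408 has an error. The correct transformed value should be 487, not 537.

Step 1: Check each record against the rule
Step 2: Record 408 has distance = 487
Step 3: Since 487 >= 309, the bonus should not have been applied
Step 4: Correct value = 487, but claimed value = 537
Conclusion: Record 408 has the error.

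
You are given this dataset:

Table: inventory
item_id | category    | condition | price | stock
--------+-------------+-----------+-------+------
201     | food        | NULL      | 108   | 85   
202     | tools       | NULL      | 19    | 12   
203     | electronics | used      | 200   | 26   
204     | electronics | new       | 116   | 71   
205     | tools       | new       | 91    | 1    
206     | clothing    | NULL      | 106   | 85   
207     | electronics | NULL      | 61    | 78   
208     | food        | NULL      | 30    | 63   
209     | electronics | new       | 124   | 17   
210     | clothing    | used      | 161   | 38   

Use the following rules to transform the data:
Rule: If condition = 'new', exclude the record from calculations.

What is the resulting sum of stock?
387

Step 1: Identify records where condition = 'new'
Step 2: The excluded records sum to 89
Step 3: Original total stock = 476
Step 4: Remaining total = 476 - 89 = 387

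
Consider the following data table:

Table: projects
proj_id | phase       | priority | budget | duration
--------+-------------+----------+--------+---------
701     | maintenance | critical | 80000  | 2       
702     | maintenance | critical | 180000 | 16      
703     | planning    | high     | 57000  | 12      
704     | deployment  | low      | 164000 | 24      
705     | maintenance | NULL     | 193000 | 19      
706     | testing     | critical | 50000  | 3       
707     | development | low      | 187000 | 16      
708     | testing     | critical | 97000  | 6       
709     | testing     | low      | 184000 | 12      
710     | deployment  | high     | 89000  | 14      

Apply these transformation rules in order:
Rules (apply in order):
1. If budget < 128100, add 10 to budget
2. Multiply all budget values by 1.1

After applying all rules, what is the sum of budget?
1409155.0

Step 1: Apply Rule 1 - Add 10 to records with budget < 128100
  - 5 records affected: 373000 + (5 × 10) = 373050
  - Unaffected records: 908000
  - Sum after Rule 1: 1281050
Step 2: Apply Rule 2 - Multiply all by 1.1
  - 1281050 × 1.1 = 1409155.0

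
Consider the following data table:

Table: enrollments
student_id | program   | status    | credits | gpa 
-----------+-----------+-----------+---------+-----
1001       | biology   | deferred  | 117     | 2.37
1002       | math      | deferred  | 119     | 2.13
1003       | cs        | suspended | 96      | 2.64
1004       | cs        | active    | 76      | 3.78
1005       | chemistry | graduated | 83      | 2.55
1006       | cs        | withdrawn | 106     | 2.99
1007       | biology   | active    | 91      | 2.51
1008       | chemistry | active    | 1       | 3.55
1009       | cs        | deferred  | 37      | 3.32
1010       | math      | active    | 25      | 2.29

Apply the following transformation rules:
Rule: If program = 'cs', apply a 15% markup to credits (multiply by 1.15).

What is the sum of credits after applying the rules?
798.25

Step 1: Records with program = 'cs' have total credits = 315
Step 2: Apply multiplier: 315 × 1.15 = 362.25
Step 3: Other records total: 436
Step 4: Final sum = 362.25 + 436 = 798.25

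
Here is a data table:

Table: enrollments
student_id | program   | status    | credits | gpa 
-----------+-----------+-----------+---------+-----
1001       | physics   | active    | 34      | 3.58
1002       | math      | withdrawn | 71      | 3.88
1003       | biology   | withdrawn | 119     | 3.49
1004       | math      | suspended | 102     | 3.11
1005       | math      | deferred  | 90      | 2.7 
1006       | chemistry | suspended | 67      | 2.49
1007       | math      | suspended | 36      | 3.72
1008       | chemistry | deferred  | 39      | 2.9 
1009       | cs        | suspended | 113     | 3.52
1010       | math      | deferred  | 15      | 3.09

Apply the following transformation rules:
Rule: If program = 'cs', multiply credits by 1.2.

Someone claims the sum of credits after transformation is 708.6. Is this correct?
Yes, the result is correct.

Step 1: Calculate the correct sum after transformation
Step 2: Apply multiplier 1.2 to records where program = 'cs'
Step 3: Correct result = 708.6
Step 4: Claimed result = 708.6
Step 5: 708.6 = 708.6 ✓
Conclusion: The claimed result is correct.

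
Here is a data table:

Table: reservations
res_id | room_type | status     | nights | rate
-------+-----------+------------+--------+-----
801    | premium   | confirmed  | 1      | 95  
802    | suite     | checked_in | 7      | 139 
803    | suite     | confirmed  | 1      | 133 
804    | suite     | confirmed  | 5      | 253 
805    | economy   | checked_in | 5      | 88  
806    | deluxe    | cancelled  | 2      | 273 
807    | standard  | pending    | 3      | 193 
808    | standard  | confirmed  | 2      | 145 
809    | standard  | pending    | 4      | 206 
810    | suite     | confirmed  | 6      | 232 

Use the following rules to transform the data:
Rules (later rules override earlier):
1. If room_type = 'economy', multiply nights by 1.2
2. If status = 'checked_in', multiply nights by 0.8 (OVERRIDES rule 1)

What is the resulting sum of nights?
33.6

Step 1: Rule 2 takes priority for records with status = 'checked_in'
  - 2 records: 12 × 0.8 = 9.6
Step 2: Rule 1 applies to remaining records with room_type = 'economy'
  - 0 records: 0 × 1.2 = 0.0
Step 3: Other records unchanged: 24
Step 4: Final sum = 9.6 + 0.0 + 24 = 33.6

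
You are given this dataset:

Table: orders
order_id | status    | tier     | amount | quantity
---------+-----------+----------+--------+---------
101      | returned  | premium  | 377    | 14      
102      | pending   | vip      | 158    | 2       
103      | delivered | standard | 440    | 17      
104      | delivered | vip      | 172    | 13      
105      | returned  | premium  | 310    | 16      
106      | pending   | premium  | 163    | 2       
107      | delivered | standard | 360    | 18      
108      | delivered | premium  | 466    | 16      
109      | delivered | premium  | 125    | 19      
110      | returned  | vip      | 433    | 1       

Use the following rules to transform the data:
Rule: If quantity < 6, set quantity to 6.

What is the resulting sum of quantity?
131

Step 1: 3 records have quantity < 6
Step 2: These records originally summed to 5
Step 3: After setting to minimum: 3 × 6 = 18
Step 4: Unaffected records sum: 113
Step 5: Final sum = 18 + 113 = 131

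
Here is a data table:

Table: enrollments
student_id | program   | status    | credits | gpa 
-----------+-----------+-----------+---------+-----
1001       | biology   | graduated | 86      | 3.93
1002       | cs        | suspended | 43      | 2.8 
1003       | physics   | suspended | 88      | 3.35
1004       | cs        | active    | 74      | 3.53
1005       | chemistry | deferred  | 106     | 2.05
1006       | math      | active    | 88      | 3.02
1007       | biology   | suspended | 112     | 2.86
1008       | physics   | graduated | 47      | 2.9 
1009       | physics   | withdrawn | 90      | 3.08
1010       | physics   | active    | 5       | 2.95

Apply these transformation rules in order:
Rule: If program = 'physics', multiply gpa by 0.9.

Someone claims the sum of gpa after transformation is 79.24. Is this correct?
No, the correct result is 29.24.

Step 1: Calculate the correct sum after transformation
Step 2: Apply multiplier 0.9 to records where program = 'physics'
Step 3: Correct result = 29.24
Step 4: Claimed result = 79.24
Step 5: 29.24 ≠ 79.24
Conclusion: The claimed result is incorrect. The correct answer is 29.24.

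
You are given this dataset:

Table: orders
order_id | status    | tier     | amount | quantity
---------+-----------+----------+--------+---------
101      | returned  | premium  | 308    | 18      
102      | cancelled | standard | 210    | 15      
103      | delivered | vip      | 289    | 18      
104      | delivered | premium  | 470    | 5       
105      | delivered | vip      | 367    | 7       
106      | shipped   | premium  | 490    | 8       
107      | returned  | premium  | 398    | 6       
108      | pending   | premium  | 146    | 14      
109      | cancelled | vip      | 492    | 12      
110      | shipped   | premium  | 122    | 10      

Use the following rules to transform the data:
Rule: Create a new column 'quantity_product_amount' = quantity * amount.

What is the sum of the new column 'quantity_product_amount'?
34291

Step 1: For each record, compute quantity * amount
Example calculations:
  18 * 308 = 5544
  15 * 210 = 3150
  18 * 289 = 5202
  ...
Step 2: Sum all derived values
Step 3: Total = 34291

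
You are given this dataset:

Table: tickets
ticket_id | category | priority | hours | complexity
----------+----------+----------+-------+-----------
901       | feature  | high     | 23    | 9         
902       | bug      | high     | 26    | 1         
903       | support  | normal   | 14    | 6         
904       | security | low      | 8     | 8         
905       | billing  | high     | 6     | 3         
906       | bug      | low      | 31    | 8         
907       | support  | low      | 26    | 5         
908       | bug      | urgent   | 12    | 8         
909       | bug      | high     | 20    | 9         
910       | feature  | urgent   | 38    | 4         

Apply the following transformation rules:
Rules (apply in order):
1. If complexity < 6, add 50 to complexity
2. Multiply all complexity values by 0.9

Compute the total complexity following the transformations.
234.9

Step 1: Apply Rule 1 - Add 50 to records with complexity < 6
  - 4 records affected: 13 + (4 × 50) = 213
  - Unaffected records: 48
  - Sum after Rule 1: 261
Step 2: Apply Rule 2 - Multiply all by 0.9
  - 261 × 0.9 = 234.9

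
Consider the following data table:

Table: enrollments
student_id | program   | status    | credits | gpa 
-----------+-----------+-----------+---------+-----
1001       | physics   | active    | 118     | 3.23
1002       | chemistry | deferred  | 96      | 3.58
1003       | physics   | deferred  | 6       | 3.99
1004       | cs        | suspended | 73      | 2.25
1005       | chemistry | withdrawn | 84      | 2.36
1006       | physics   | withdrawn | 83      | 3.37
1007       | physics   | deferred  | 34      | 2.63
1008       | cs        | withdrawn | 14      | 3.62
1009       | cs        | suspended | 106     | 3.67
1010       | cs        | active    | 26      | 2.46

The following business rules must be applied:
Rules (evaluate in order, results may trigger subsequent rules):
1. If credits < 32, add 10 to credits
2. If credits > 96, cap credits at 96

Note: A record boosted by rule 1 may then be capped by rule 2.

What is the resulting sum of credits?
638

Step 1: Apply rule 1 to records with credits < 32
  - 3 records get bonus of 10
  - Of these, 0 records then exceed 96 and get capped
Step 2: Apply rule 2 to records with credits > 96
  - 2 records (original) are capped
Step 3: Calculate final sum = 638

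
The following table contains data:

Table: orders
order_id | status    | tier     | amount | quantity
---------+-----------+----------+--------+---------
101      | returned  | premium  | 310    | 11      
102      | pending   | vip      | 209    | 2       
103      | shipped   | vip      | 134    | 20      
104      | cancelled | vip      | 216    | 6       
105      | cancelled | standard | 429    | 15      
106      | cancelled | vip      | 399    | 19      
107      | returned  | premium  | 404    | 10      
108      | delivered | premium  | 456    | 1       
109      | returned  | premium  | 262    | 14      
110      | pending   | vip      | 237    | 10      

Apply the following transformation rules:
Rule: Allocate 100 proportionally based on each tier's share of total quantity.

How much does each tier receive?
premium: 33.33, standard: 13.89, vip: 52.78

Step 1: Calculate total quantity = 108
Step 2: Calculate each tier's proportion:
  premium: 36/108 = 33.33% → 33.33
  standard: 15/108 = 13.89% → 13.89
  vip: 57/108 = 52.78% → 52.78
Step 3: Verify: sum of allocations ≈ 100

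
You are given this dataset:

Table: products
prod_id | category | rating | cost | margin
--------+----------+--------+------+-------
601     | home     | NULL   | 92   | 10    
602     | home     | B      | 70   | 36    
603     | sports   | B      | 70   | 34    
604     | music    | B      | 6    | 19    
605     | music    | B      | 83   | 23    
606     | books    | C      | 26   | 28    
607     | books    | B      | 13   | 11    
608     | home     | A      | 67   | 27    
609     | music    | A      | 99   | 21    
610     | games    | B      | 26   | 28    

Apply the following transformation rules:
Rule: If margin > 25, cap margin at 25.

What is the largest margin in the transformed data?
25

Step 1: Original maximum margin = 36
Step 2: Apply cap at 25
Step 3: 5 records had margin > 25 and were capped
Step 4: Maximum after transformation = 25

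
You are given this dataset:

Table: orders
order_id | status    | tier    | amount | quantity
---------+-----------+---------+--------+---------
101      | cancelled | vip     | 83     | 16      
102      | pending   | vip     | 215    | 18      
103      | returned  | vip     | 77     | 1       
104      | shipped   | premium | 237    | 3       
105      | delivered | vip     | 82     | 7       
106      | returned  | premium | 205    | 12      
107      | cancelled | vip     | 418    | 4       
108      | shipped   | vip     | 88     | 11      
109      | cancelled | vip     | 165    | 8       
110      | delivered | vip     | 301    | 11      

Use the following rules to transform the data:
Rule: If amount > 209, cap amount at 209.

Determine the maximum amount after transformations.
209

Step 1: Original maximum amount = 418
Step 2: Apply cap at 209
Step 3: 4 records had amount > 209 and were capped
Step 4: Maximum after transformation = 209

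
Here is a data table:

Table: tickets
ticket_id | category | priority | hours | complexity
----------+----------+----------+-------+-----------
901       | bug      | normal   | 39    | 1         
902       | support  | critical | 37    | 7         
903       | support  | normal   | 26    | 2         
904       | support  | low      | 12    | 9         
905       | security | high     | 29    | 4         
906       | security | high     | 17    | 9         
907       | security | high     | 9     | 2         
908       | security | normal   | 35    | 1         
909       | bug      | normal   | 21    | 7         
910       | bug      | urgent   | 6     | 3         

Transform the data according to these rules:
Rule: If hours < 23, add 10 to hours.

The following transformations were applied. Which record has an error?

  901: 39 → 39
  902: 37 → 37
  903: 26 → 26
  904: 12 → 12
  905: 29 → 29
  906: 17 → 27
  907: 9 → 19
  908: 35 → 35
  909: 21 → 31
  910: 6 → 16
Record 904 has an error. The correct transformed value should be 22, not 12.

Step 1: Check each record against the rule
Step 2: Record 904 has hours = 12
Step 3: Since 12 < 23, the bonus should have been applied
Step 4: Correct value = 22, but claimed value = 12
Conclusion: Record 904 has the error.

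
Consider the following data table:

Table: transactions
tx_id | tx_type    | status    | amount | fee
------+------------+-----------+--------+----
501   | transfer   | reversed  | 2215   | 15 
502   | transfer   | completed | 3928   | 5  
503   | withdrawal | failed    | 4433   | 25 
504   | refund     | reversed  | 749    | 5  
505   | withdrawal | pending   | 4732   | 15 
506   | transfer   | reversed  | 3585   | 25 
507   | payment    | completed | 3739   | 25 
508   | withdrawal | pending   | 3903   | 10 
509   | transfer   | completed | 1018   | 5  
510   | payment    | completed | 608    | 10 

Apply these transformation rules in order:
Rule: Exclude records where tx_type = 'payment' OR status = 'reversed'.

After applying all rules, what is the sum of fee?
60

Step 1: Find records where tx_type = 'payment' OR status = 'reversed'
Step 2: 5 records match, summing to 80
Step 3: Original sum: 140
Step 4: Remaining sum = 140 - 80 = 60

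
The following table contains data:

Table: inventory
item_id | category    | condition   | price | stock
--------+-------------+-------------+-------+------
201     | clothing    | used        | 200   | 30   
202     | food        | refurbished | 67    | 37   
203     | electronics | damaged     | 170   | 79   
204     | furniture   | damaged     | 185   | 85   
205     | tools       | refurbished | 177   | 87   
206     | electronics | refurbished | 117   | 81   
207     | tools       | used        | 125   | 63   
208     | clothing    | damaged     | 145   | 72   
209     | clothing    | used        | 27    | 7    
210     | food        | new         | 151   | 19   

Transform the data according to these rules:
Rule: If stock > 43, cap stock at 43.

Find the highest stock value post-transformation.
43

Step 1: Original maximum stock = 87
Step 2: Apply cap at 43
Step 3: 6 records had stock > 43 and were capped
Step 4: Maximum after transformation = 43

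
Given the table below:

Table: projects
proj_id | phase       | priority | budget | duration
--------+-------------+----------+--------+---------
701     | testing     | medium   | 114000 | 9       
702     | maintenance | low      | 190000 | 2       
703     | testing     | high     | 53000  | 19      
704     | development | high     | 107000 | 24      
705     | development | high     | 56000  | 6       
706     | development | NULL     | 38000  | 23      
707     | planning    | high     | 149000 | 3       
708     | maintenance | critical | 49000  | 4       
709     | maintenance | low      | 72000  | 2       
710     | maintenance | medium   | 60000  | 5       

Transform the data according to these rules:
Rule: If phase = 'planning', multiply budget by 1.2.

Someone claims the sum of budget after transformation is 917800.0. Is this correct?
Yes, the result is correct.

Step 1: Calculate the correct sum after transformation
Step 2: Apply multiplier 1.2 to records where phase = 'planning'
Step 3: Correct result = 917800.0
Step 4: Claimed result = 917800.0
Step 5: 917800.0 = 917800.0 ✓
Conclusion: The claimed result is correct.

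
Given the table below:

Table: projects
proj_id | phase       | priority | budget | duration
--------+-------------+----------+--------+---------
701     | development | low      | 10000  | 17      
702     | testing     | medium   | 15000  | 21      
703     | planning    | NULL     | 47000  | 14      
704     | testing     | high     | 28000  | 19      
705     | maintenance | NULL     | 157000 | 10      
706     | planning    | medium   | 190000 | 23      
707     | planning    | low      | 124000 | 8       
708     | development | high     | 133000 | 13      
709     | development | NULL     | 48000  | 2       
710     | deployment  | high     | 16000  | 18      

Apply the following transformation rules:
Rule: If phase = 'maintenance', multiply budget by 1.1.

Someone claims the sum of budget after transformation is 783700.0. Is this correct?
Yes, the result is correct.

Step 1: Calculate the correct sum after transformation
Step 2: Apply multiplier 1.1 to records where phase = 'maintenance'
Step 3: Correct result = 783700.0
Step 4: Claimed result = 783700.0
Step 5: 783700.0 = 783700.0 ✓
Conclusion: The claimed result is correct.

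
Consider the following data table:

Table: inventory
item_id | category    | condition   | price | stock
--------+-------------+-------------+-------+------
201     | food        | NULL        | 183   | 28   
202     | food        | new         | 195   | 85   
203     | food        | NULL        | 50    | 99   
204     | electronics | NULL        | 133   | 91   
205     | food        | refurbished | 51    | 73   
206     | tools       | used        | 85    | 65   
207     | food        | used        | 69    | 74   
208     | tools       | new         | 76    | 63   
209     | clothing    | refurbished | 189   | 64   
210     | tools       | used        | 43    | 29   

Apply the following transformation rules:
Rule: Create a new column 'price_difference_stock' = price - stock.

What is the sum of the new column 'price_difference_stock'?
403

Step 1: For each record, compute price - stock
Example calculations:
  183 - 28 = 155
  195 - 85 = 110
  50 - 99 = -49
  ...
Step 2: Sum all derived values
Step 3: Total = 403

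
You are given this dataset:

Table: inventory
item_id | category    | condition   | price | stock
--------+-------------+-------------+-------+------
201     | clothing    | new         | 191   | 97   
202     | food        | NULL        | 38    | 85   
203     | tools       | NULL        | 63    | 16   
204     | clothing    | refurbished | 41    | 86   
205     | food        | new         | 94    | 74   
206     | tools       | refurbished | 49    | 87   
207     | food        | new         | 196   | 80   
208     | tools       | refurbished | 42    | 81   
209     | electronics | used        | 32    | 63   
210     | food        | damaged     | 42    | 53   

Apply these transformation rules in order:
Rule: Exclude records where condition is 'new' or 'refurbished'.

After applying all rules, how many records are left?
4

Step 1: Count records to exclude
  - 3 (new) + 3 (refurbished) = 6 records
Step 2: Total records: 10
Step 3: Remaining = 10 - 6 = 4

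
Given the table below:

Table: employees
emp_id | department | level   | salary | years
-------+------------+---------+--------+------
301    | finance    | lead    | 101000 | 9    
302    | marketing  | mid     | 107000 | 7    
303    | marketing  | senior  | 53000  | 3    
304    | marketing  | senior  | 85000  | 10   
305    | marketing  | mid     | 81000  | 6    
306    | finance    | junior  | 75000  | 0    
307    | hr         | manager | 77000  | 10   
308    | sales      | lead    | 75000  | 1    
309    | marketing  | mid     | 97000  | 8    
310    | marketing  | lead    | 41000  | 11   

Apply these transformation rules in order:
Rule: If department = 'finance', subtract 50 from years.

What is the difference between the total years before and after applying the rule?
100

Step 1: Original sum of years = 65
Step 2: 2 records have department = 'finance'
Step 3: Each affected record changes by -50
Step 4: Total change = 2 × -50 = -100
Step 5: New sum = 65 + -100 = -35
Step 6: Difference = |-35 - 65| = 100
        (Sum decreased by 100)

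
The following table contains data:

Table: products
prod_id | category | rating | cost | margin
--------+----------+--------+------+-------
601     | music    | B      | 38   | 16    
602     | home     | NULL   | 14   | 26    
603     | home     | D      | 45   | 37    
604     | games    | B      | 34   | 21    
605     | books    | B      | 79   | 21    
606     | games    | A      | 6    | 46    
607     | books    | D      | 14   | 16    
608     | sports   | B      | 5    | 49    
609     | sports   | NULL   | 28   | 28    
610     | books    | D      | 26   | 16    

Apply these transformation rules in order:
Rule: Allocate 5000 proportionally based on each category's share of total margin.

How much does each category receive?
books: 960.14, games: 1213.77, home: 1141.3, music: 289.86, sports: 1394.93

Step 1: Calculate total margin = 276
Step 2: Calculate each category's proportion:
  books: 53/276 = 19.20% → 960.14
  games: 67/276 = 24.28% → 1213.77
  home: 63/276 = 22.83% → 1141.3
  music: 16/276 = 5.80% → 289.86
  sports: 77/276 = 27.90% → 1394.93
Step 3: Verify: sum of allocations ≈ 5000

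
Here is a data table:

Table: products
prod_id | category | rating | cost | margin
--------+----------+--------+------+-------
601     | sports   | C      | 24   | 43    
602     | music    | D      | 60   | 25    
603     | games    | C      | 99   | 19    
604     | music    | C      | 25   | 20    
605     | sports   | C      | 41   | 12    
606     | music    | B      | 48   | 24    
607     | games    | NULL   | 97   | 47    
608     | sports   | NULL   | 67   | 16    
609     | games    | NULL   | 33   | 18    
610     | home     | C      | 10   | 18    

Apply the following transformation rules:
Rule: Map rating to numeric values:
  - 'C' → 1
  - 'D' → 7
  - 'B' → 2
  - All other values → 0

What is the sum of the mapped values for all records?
14

Step 1: Apply mapping to each record
Step 2: Count by status:
  'C': 5 records × 1 = 5
  'D': 1 records × 7 = 7
  'B': 1 records × 2 = 2
Step 3: Sum all mapped values = 14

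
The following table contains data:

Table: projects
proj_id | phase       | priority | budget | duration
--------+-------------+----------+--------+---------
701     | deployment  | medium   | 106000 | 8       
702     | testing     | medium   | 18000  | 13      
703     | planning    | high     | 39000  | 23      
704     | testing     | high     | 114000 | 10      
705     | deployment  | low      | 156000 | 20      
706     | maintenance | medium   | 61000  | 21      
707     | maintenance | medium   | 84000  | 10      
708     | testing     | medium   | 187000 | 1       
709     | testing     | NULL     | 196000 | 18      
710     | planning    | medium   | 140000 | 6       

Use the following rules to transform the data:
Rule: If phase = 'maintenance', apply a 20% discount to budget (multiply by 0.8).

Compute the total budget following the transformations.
1072000.0

Step 1: Records with phase = 'maintenance' have total budget = 145000
Step 2: Apply multiplier: 145000 × 0.8 = 116000.0
Step 3: Other records total: 956000
Step 4: Final sum = 116000.0 + 956000 = 1072000.0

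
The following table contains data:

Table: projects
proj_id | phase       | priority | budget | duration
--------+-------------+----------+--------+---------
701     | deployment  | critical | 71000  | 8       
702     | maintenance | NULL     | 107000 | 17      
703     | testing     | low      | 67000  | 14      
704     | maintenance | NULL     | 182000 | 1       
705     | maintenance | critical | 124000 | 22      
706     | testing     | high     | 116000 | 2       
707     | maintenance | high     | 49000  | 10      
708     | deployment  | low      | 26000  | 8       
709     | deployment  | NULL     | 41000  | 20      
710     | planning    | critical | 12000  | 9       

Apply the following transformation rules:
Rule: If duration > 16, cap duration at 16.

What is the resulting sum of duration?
100

Step 1: 3 records have duration > 16
Step 2: These records originally summed to 59
Step 3: After capping: 3 × 16 = 48
Step 4: Unaffected records sum: 52
Step 5: Final sum = 48 + 52 = 100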